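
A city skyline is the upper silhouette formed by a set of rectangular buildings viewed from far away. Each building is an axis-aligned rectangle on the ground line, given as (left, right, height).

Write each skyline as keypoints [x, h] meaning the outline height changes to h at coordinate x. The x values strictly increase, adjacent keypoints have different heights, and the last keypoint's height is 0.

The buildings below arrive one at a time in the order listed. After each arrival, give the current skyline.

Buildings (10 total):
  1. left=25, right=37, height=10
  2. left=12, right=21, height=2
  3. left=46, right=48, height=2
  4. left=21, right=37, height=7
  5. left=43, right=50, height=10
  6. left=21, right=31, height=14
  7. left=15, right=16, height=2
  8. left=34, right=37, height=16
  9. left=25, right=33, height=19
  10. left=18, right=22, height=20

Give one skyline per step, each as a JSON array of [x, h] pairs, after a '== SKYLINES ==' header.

== SKYLINES ==
[[25,10],[37,0]]
[[12,2],[21,0],[25,10],[37,0]]
[[12,2],[21,0],[25,10],[37,0],[46,2],[48,0]]
[[12,2],[21,7],[25,10],[37,0],[46,2],[48,0]]
[[12,2],[21,7],[25,10],[37,0],[43,10],[50,0]]
[[12,2],[21,14],[31,10],[37,0],[43,10],[50,0]]
[[12,2],[21,14],[31,10],[37,0],[43,10],[50,0]]
[[12,2],[21,14],[31,10],[34,16],[37,0],[43,10],[50,0]]
[[12,2],[21,14],[25,19],[33,10],[34,16],[37,0],[43,10],[50,0]]
[[12,2],[18,20],[22,14],[25,19],[33,10],[34,16],[37,0],[43,10],[50,0]]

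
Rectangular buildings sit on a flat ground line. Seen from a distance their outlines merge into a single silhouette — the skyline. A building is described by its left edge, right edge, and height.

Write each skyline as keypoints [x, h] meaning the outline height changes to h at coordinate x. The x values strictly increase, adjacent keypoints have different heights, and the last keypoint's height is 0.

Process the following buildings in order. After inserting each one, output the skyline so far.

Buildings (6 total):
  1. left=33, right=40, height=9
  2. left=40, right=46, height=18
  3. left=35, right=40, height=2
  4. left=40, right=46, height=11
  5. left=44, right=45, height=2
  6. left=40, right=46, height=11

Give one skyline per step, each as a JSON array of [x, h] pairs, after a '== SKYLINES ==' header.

== SKYLINES ==
[[33,9],[40,0]]
[[33,9],[40,18],[46,0]]
[[33,9],[40,18],[46,0]]
[[33,9],[40,18],[46,0]]
[[33,9],[40,18],[46,0]]
[[33,9],[40,18],[46,0]]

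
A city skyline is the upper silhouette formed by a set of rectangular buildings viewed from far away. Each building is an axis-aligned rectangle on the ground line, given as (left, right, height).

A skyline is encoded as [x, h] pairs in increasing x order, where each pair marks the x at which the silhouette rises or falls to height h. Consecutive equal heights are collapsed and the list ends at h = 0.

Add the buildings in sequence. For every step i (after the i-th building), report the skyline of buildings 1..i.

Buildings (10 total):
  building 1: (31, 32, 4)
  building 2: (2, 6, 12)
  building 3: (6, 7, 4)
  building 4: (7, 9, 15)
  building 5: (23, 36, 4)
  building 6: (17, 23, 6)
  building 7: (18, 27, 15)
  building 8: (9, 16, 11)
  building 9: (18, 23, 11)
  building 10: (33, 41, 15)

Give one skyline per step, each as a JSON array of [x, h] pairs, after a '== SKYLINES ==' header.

== SKYLINES ==
[[31,4],[32,0]]
[[2,12],[6,0],[31,4],[32,0]]
[[2,12],[6,4],[7,0],[31,4],[32,0]]
[[2,12],[6,4],[7,15],[9,0],[31,4],[32,0]]
[[2,12],[6,4],[7,15],[9,0],[23,4],[36,0]]
[[2,12],[6,4],[7,15],[9,0],[17,6],[23,4],[36,0]]
[[2,12],[6,4],[7,15],[9,0],[17,6],[18,15],[27,4],[36,0]]
[[2,12],[6,4],[7,15],[9,11],[16,0],[17,6],[18,15],[27,4],[36,0]]
[[2,12],[6,4],[7,15],[9,11],[16,0],[17,6],[18,15],[27,4],[36,0]]
[[2,12],[6,4],[7,15],[9,11],[16,0],[17,6],[18,15],[27,4],[33,15],[41,0]]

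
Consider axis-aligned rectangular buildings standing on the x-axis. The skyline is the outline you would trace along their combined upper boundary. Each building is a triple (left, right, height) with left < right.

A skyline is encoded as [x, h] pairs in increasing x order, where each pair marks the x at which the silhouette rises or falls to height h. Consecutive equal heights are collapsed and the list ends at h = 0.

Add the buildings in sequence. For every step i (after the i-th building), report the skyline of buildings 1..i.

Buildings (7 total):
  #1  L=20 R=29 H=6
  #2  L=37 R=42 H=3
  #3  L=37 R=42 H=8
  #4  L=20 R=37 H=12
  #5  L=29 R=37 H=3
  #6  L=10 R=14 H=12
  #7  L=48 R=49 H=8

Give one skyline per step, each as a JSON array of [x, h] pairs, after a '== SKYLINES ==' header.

== SKYLINES ==
[[20,6],[29,0]]
[[20,6],[29,0],[37,3],[42,0]]
[[20,6],[29,0],[37,8],[42,0]]
[[20,12],[37,8],[42,0]]
[[20,12],[37,8],[42,0]]
[[10,12],[14,0],[20,12],[37,8],[42,0]]
[[10,12],[14,0],[20,12],[37,8],[42,0],[48,8],[49,0]]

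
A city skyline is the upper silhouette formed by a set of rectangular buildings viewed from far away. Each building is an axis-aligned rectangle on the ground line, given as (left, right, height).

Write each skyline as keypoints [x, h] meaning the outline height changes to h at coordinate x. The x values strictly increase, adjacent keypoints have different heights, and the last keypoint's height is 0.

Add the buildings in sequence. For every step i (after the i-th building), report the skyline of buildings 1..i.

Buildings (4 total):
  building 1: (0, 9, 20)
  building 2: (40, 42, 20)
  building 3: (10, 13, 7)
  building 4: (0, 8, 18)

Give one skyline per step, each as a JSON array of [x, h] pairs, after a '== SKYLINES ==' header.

== SKYLINES ==
[[0,20],[9,0]]
[[0,20],[9,0],[40,20],[42,0]]
[[0,20],[9,0],[10,7],[13,0],[40,20],[42,0]]
[[0,20],[9,0],[10,7],[13,0],[40,20],[42,0]]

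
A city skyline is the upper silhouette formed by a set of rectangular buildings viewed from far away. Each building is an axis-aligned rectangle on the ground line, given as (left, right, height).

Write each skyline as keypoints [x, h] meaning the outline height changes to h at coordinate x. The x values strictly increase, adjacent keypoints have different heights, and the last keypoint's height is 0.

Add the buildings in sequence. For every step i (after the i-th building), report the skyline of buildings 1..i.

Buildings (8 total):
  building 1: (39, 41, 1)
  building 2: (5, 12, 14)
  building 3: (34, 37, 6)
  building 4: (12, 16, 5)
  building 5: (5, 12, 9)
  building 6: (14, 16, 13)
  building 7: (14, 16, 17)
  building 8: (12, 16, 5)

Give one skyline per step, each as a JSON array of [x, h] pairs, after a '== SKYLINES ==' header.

== SKYLINES ==
[[39,1],[41,0]]
[[5,14],[12,0],[39,1],[41,0]]
[[5,14],[12,0],[34,6],[37,0],[39,1],[41,0]]
[[5,14],[12,5],[16,0],[34,6],[37,0],[39,1],[41,0]]
[[5,14],[12,5],[16,0],[34,6],[37,0],[39,1],[41,0]]
[[5,14],[12,5],[14,13],[16,0],[34,6],[37,0],[39,1],[41,0]]
[[5,14],[12,5],[14,17],[16,0],[34,6],[37,0],[39,1],[41,0]]
[[5,14],[12,5],[14,17],[16,0],[34,6],[37,0],[39,1],[41,0]]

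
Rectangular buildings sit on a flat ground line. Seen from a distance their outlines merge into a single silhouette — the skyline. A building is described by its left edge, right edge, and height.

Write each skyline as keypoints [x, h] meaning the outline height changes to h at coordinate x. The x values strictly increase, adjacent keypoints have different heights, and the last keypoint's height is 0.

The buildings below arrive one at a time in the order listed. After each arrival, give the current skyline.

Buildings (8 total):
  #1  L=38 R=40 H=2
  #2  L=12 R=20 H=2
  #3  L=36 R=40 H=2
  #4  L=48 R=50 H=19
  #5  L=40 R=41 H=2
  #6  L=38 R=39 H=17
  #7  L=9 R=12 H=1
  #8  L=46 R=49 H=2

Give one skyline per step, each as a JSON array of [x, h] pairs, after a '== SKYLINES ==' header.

== SKYLINES ==
[[38,2],[40,0]]
[[12,2],[20,0],[38,2],[40,0]]
[[12,2],[20,0],[36,2],[40,0]]
[[12,2],[20,0],[36,2],[40,0],[48,19],[50,0]]
[[12,2],[20,0],[36,2],[41,0],[48,19],[50,0]]
[[12,2],[20,0],[36,2],[38,17],[39,2],[41,0],[48,19],[50,0]]
[[9,1],[12,2],[20,0],[36,2],[38,17],[39,2],[41,0],[48,19],[50,0]]
[[9,1],[12,2],[20,0],[36,2],[38,17],[39,2],[41,0],[46,2],[48,19],[50,0]]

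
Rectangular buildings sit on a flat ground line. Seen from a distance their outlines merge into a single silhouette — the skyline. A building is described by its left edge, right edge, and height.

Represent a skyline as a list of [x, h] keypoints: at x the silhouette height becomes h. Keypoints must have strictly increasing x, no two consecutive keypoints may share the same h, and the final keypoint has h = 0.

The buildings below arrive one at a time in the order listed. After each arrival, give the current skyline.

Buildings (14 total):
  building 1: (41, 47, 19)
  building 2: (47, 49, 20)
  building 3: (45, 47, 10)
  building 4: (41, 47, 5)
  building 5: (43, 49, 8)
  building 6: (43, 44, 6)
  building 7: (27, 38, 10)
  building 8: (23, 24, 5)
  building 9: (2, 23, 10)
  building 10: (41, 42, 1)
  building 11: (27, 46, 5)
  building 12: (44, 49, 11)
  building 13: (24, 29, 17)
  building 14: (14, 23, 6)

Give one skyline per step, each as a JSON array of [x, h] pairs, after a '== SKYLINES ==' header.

== SKYLINES ==
[[41,19],[47,0]]
[[41,19],[47,20],[49,0]]
[[41,19],[47,20],[49,0]]
[[41,19],[47,20],[49,0]]
[[41,19],[47,20],[49,0]]
[[41,19],[47,20],[49,0]]
[[27,10],[38,0],[41,19],[47,20],[49,0]]
[[23,5],[24,0],[27,10],[38,0],[41,19],[47,20],[49,0]]
[[2,10],[23,5],[24,0],[27,10],[38,0],[41,19],[47,20],[49,0]]
[[2,10],[23,5],[24,0],[27,10],[38,0],[41,19],[47,20],[49,0]]
[[2,10],[23,5],[24,0],[27,10],[38,5],[41,19],[47,20],[49,0]]
[[2,10],[23,5],[24,0],[27,10],[38,5],[41,19],[47,20],[49,0]]
[[2,10],[23,5],[24,17],[29,10],[38,5],[41,19],[47,20],[49,0]]
[[2,10],[23,5],[24,17],[29,10],[38,5],[41,19],[47,20],[49,0]]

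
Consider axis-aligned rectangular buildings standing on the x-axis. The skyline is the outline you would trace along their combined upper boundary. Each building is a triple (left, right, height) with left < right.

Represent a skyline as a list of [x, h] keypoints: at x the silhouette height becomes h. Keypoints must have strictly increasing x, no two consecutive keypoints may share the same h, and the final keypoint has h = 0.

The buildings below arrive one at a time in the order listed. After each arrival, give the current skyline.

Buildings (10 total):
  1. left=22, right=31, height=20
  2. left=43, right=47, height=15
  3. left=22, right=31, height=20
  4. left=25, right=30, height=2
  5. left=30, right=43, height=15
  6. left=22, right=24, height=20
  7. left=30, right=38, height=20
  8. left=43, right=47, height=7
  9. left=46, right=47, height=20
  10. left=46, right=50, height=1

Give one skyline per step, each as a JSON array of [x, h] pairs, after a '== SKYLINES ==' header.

== SKYLINES ==
[[22,20],[31,0]]
[[22,20],[31,0],[43,15],[47,0]]
[[22,20],[31,0],[43,15],[47,0]]
[[22,20],[31,0],[43,15],[47,0]]
[[22,20],[31,15],[47,0]]
[[22,20],[31,15],[47,0]]
[[22,20],[38,15],[47,0]]
[[22,20],[38,15],[47,0]]
[[22,20],[38,15],[46,20],[47,0]]
[[22,20],[38,15],[46,20],[47,1],[50,0]]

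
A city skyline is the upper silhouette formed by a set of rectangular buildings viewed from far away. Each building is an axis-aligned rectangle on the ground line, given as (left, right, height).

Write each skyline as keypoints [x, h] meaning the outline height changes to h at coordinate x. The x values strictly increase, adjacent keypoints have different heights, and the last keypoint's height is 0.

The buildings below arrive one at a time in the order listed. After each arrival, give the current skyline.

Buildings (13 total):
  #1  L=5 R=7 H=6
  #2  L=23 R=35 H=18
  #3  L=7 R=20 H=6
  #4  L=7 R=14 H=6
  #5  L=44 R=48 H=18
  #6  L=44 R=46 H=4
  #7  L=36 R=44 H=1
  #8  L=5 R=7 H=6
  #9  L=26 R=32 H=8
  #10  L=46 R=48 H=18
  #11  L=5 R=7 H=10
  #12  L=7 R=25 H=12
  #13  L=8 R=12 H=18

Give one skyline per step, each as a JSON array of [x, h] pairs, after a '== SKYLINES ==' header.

== SKYLINES ==
[[5,6],[7,0]]
[[5,6],[7,0],[23,18],[35,0]]
[[5,6],[20,0],[23,18],[35,0]]
[[5,6],[20,0],[23,18],[35,0]]
[[5,6],[20,0],[23,18],[35,0],[44,18],[48,0]]
[[5,6],[20,0],[23,18],[35,0],[44,18],[48,0]]
[[5,6],[20,0],[23,18],[35,0],[36,1],[44,18],[48,0]]
[[5,6],[20,0],[23,18],[35,0],[36,1],[44,18],[48,0]]
[[5,6],[20,0],[23,18],[35,0],[36,1],[44,18],[48,0]]
[[5,6],[20,0],[23,18],[35,0],[36,1],[44,18],[48,0]]
[[5,10],[7,6],[20,0],[23,18],[35,0],[36,1],[44,18],[48,0]]
[[5,10],[7,12],[23,18],[35,0],[36,1],[44,18],[48,0]]
[[5,10],[7,12],[8,18],[12,12],[23,18],[35,0],[36,1],[44,18],[48,0]]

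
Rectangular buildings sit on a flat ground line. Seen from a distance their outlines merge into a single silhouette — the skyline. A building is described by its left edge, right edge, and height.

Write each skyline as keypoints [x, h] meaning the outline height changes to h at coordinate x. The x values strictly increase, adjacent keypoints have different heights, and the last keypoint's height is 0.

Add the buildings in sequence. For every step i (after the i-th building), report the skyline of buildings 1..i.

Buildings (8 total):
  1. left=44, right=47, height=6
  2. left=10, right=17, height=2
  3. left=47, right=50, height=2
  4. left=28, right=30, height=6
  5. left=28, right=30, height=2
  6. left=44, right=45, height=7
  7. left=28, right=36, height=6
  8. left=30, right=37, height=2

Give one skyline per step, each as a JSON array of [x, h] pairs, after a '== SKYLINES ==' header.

== SKYLINES ==
[[44,6],[47,0]]
[[10,2],[17,0],[44,6],[47,0]]
[[10,2],[17,0],[44,6],[47,2],[50,0]]
[[10,2],[17,0],[28,6],[30,0],[44,6],[47,2],[50,0]]
[[10,2],[17,0],[28,6],[30,0],[44,6],[47,2],[50,0]]
[[10,2],[17,0],[28,6],[30,0],[44,7],[45,6],[47,2],[50,0]]
[[10,2],[17,0],[28,6],[36,0],[44,7],[45,6],[47,2],[50,0]]
[[10,2],[17,0],[28,6],[36,2],[37,0],[44,7],[45,6],[47,2],[50,0]]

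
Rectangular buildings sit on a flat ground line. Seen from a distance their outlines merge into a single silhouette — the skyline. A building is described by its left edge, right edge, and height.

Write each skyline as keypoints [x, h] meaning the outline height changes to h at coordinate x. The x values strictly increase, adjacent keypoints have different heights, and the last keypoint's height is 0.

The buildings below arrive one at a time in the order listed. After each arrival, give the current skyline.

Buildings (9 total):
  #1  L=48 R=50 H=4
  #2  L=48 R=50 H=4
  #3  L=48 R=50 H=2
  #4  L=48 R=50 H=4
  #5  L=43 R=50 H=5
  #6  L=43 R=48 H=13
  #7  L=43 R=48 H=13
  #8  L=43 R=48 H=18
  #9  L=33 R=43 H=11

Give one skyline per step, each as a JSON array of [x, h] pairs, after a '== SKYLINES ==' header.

== SKYLINES ==
[[48,4],[50,0]]
[[48,4],[50,0]]
[[48,4],[50,0]]
[[48,4],[50,0]]
[[43,5],[50,0]]
[[43,13],[48,5],[50,0]]
[[43,13],[48,5],[50,0]]
[[43,18],[48,5],[50,0]]
[[33,11],[43,18],[48,5],[50,0]]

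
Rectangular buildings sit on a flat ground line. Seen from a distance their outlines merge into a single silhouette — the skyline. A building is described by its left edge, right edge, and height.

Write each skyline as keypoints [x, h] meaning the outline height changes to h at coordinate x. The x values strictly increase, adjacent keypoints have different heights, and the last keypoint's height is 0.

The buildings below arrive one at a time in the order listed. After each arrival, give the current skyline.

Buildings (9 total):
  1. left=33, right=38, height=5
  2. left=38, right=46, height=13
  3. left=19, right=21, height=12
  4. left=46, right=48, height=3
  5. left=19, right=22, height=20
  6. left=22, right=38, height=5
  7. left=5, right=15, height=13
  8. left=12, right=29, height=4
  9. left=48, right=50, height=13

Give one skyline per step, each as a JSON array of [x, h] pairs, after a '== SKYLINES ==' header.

== SKYLINES ==
[[33,5],[38,0]]
[[33,5],[38,13],[46,0]]
[[19,12],[21,0],[33,5],[38,13],[46,0]]
[[19,12],[21,0],[33,5],[38,13],[46,3],[48,0]]
[[19,20],[22,0],[33,5],[38,13],[46,3],[48,0]]
[[19,20],[22,5],[38,13],[46,3],[48,0]]
[[5,13],[15,0],[19,20],[22,5],[38,13],[46,3],[48,0]]
[[5,13],[15,4],[19,20],[22,5],[38,13],[46,3],[48,0]]
[[5,13],[15,4],[19,20],[22,5],[38,13],[46,3],[48,13],[50,0]]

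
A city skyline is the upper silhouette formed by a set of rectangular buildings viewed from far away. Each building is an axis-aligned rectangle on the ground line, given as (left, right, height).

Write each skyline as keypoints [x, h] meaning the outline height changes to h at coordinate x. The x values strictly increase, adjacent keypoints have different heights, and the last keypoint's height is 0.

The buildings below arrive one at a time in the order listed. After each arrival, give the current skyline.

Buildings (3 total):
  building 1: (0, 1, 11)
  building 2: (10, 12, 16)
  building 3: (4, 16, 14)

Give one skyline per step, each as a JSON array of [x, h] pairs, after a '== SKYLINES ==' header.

== SKYLINES ==
[[0,11],[1,0]]
[[0,11],[1,0],[10,16],[12,0]]
[[0,11],[1,0],[4,14],[10,16],[12,14],[16,0]]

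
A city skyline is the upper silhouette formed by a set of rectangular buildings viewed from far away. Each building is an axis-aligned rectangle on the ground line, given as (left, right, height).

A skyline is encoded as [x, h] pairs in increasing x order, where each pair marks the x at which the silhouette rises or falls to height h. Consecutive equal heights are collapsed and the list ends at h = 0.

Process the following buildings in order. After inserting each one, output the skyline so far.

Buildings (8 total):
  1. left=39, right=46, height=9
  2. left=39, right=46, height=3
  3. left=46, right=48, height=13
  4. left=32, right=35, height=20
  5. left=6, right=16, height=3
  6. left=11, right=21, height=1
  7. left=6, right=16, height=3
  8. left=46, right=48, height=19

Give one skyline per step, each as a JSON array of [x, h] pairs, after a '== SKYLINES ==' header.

== SKYLINES ==
[[39,9],[46,0]]
[[39,9],[46,0]]
[[39,9],[46,13],[48,0]]
[[32,20],[35,0],[39,9],[46,13],[48,0]]
[[6,3],[16,0],[32,20],[35,0],[39,9],[46,13],[48,0]]
[[6,3],[16,1],[21,0],[32,20],[35,0],[39,9],[46,13],[48,0]]
[[6,3],[16,1],[21,0],[32,20],[35,0],[39,9],[46,13],[48,0]]
[[6,3],[16,1],[21,0],[32,20],[35,0],[39,9],[46,19],[48,0]]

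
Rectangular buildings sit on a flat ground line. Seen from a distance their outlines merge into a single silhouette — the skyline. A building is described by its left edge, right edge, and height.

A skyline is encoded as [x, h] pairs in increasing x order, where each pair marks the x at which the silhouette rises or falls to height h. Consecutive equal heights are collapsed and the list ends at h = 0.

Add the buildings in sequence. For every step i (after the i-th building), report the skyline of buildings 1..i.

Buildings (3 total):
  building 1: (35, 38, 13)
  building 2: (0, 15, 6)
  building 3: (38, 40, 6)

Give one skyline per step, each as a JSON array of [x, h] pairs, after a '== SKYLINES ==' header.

== SKYLINES ==
[[35,13],[38,0]]
[[0,6],[15,0],[35,13],[38,0]]
[[0,6],[15,0],[35,13],[38,6],[40,0]]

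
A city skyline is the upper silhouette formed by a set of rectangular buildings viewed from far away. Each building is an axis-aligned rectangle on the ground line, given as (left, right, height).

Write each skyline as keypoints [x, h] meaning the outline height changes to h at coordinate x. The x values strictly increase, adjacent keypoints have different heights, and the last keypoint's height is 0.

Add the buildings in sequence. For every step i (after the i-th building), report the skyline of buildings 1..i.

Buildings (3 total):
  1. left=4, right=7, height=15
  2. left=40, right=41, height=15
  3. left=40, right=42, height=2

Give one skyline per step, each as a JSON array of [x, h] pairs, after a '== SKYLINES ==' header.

== SKYLINES ==
[[4,15],[7,0]]
[[4,15],[7,0],[40,15],[41,0]]
[[4,15],[7,0],[40,15],[41,2],[42,0]]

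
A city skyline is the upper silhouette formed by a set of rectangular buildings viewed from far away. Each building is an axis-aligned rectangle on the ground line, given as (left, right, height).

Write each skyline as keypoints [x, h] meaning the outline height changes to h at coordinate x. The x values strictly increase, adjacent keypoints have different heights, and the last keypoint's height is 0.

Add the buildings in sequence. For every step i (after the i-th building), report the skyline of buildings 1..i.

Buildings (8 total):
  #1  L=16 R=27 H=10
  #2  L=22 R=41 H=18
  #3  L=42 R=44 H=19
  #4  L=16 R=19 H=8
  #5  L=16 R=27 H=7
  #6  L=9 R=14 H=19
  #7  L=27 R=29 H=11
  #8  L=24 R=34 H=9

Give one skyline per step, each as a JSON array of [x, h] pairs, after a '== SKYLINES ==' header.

== SKYLINES ==
[[16,10],[27,0]]
[[16,10],[22,18],[41,0]]
[[16,10],[22,18],[41,0],[42,19],[44,0]]
[[16,10],[22,18],[41,0],[42,19],[44,0]]
[[16,10],[22,18],[41,0],[42,19],[44,0]]
[[9,19],[14,0],[16,10],[22,18],[41,0],[42,19],[44,0]]
[[9,19],[14,0],[16,10],[22,18],[41,0],[42,19],[44,0]]
[[9,19],[14,0],[16,10],[22,18],[41,0],[42,19],[44,0]]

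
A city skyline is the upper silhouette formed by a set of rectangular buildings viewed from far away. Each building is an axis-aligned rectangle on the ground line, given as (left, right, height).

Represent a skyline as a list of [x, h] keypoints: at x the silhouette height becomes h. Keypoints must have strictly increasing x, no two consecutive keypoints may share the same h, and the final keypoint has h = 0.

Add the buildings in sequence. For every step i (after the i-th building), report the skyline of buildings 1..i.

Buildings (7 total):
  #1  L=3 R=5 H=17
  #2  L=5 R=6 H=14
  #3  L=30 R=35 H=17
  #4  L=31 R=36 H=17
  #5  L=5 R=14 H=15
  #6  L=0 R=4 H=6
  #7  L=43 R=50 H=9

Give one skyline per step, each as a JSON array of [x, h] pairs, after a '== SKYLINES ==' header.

== SKYLINES ==
[[3,17],[5,0]]
[[3,17],[5,14],[6,0]]
[[3,17],[5,14],[6,0],[30,17],[35,0]]
[[3,17],[5,14],[6,0],[30,17],[36,0]]
[[3,17],[5,15],[14,0],[30,17],[36,0]]
[[0,6],[3,17],[5,15],[14,0],[30,17],[36,0]]
[[0,6],[3,17],[5,15],[14,0],[30,17],[36,0],[43,9],[50,0]]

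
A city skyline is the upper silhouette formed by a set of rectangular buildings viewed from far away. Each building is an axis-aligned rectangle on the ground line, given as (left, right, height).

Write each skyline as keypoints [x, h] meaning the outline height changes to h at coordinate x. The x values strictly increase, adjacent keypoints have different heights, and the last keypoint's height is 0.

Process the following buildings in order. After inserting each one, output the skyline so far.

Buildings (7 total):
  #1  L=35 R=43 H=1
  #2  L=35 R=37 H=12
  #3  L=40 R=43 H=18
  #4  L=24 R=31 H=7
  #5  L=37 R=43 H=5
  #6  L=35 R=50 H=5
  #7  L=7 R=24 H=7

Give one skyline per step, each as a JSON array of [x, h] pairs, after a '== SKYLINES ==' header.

== SKYLINES ==
[[35,1],[43,0]]
[[35,12],[37,1],[43,0]]
[[35,12],[37,1],[40,18],[43,0]]
[[24,7],[31,0],[35,12],[37,1],[40,18],[43,0]]
[[24,7],[31,0],[35,12],[37,5],[40,18],[43,0]]
[[24,7],[31,0],[35,12],[37,5],[40,18],[43,5],[50,0]]
[[7,7],[31,0],[35,12],[37,5],[40,18],[43,5],[50,0]]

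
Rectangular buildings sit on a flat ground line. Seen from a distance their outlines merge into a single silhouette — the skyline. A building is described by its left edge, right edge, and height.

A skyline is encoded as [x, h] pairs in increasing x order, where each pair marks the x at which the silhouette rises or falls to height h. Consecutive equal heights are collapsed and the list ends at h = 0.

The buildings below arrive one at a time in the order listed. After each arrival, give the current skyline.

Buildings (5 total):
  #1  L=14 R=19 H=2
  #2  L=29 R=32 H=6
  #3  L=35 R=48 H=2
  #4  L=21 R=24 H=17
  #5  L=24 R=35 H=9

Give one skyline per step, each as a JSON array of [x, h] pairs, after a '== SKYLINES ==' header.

== SKYLINES ==
[[14,2],[19,0]]
[[14,2],[19,0],[29,6],[32,0]]
[[14,2],[19,0],[29,6],[32,0],[35,2],[48,0]]
[[14,2],[19,0],[21,17],[24,0],[29,6],[32,0],[35,2],[48,0]]
[[14,2],[19,0],[21,17],[24,9],[35,2],[48,0]]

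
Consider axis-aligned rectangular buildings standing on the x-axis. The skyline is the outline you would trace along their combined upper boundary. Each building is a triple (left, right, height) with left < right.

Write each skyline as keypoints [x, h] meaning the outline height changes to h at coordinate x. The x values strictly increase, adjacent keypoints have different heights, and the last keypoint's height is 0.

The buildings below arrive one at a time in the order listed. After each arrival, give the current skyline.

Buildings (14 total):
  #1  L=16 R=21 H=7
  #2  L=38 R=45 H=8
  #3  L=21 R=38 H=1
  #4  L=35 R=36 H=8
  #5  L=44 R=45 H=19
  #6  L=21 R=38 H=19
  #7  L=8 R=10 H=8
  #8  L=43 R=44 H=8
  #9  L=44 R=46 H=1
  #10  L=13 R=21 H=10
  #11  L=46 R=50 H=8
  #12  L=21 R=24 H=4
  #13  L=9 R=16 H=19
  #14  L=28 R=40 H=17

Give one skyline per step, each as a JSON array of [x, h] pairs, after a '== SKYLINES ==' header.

== SKYLINES ==
[[16,7],[21,0]]
[[16,7],[21,0],[38,8],[45,0]]
[[16,7],[21,1],[38,8],[45,0]]
[[16,7],[21,1],[35,8],[36,1],[38,8],[45,0]]
[[16,7],[21,1],[35,8],[36,1],[38,8],[44,19],[45,0]]
[[16,7],[21,19],[38,8],[44,19],[45,0]]
[[8,8],[10,0],[16,7],[21,19],[38,8],[44,19],[45,0]]
[[8,8],[10,0],[16,7],[21,19],[38,8],[44,19],[45,0]]
[[8,8],[10,0],[16,7],[21,19],[38,8],[44,19],[45,1],[46,0]]
[[8,8],[10,0],[13,10],[21,19],[38,8],[44,19],[45,1],[46,0]]
[[8,8],[10,0],[13,10],[21,19],[38,8],[44,19],[45,1],[46,8],[50,0]]
[[8,8],[10,0],[13,10],[21,19],[38,8],[44,19],[45,1],[46,8],[50,0]]
[[8,8],[9,19],[16,10],[21,19],[38,8],[44,19],[45,1],[46,8],[50,0]]
[[8,8],[9,19],[16,10],[21,19],[38,17],[40,8],[44,19],[45,1],[46,8],[50,0]]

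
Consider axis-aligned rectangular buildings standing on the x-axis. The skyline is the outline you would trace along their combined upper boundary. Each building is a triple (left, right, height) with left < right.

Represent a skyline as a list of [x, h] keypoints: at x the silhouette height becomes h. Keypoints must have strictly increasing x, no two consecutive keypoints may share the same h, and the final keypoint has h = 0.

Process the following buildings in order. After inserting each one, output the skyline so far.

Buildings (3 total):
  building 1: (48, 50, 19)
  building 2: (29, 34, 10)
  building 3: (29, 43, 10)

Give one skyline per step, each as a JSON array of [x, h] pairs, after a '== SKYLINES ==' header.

== SKYLINES ==
[[48,19],[50,0]]
[[29,10],[34,0],[48,19],[50,0]]
[[29,10],[43,0],[48,19],[50,0]]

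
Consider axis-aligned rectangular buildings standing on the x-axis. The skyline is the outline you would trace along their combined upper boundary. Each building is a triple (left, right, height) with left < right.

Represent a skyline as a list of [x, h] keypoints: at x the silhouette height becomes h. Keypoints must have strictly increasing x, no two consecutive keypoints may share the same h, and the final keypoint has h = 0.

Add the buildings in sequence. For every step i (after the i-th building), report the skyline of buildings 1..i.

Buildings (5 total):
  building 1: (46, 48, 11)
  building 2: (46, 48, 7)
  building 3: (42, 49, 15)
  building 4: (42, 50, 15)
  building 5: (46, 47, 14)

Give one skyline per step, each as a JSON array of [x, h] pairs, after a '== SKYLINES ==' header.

== SKYLINES ==
[[46,11],[48,0]]
[[46,11],[48,0]]
[[42,15],[49,0]]
[[42,15],[50,0]]
[[42,15],[50,0]]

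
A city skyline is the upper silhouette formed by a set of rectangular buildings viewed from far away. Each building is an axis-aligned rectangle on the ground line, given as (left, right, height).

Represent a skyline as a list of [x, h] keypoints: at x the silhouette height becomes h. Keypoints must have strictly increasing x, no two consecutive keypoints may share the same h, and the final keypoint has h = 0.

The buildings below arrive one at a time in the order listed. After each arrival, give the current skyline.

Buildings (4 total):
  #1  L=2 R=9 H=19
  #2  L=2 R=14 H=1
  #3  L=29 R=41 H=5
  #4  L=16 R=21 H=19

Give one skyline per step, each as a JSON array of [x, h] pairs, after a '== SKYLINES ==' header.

== SKYLINES ==
[[2,19],[9,0]]
[[2,19],[9,1],[14,0]]
[[2,19],[9,1],[14,0],[29,5],[41,0]]
[[2,19],[9,1],[14,0],[16,19],[21,0],[29,5],[41,0]]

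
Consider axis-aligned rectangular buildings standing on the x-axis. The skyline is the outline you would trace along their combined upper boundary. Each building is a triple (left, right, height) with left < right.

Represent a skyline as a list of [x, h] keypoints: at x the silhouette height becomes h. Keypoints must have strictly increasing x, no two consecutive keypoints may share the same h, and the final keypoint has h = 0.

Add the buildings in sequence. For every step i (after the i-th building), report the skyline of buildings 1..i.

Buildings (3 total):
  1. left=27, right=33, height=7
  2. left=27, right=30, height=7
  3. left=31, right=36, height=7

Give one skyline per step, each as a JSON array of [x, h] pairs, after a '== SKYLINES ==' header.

== SKYLINES ==
[[27,7],[33,0]]
[[27,7],[33,0]]
[[27,7],[36,0]]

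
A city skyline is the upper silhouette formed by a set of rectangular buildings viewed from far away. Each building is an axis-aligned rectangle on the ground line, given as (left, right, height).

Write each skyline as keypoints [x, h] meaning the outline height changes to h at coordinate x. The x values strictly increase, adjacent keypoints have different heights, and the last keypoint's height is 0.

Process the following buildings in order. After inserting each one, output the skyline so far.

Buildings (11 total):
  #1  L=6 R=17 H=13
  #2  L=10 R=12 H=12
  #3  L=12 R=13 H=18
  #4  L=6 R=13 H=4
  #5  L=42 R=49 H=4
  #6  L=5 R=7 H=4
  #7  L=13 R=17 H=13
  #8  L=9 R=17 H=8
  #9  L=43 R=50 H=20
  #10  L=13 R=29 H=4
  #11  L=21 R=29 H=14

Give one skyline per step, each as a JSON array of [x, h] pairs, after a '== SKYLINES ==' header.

== SKYLINES ==
[[6,13],[17,0]]
[[6,13],[17,0]]
[[6,13],[12,18],[13,13],[17,0]]
[[6,13],[12,18],[13,13],[17,0]]
[[6,13],[12,18],[13,13],[17,0],[42,4],[49,0]]
[[5,4],[6,13],[12,18],[13,13],[17,0],[42,4],[49,0]]
[[5,4],[6,13],[12,18],[13,13],[17,0],[42,4],[49,0]]
[[5,4],[6,13],[12,18],[13,13],[17,0],[42,4],[49,0]]
[[5,4],[6,13],[12,18],[13,13],[17,0],[42,4],[43,20],[50,0]]
[[5,4],[6,13],[12,18],[13,13],[17,4],[29,0],[42,4],[43,20],[50,0]]
[[5,4],[6,13],[12,18],[13,13],[17,4],[21,14],[29,0],[42,4],[43,20],[50,0]]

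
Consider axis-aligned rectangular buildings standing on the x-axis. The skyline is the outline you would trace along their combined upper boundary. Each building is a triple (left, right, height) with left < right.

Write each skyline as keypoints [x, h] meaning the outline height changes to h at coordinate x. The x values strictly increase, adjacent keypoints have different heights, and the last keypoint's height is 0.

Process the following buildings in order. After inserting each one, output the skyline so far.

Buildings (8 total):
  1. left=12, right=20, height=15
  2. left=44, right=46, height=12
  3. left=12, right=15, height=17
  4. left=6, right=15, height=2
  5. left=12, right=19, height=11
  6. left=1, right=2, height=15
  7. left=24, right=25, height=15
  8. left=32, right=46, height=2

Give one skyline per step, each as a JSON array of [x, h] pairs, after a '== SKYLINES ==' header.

== SKYLINES ==
[[12,15],[20,0]]
[[12,15],[20,0],[44,12],[46,0]]
[[12,17],[15,15],[20,0],[44,12],[46,0]]
[[6,2],[12,17],[15,15],[20,0],[44,12],[46,0]]
[[6,2],[12,17],[15,15],[20,0],[44,12],[46,0]]
[[1,15],[2,0],[6,2],[12,17],[15,15],[20,0],[44,12],[46,0]]
[[1,15],[2,0],[6,2],[12,17],[15,15],[20,0],[24,15],[25,0],[44,12],[46,0]]
[[1,15],[2,0],[6,2],[12,17],[15,15],[20,0],[24,15],[25,0],[32,2],[44,12],[46,0]]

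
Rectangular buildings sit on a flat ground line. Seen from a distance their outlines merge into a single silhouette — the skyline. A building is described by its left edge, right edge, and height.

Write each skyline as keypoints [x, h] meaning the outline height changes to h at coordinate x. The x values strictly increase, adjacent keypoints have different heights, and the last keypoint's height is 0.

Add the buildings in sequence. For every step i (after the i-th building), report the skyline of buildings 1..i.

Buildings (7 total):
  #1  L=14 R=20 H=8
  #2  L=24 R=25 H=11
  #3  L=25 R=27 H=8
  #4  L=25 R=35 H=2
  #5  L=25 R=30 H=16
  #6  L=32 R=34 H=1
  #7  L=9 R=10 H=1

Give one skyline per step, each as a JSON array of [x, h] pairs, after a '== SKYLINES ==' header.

== SKYLINES ==
[[14,8],[20,0]]
[[14,8],[20,0],[24,11],[25,0]]
[[14,8],[20,0],[24,11],[25,8],[27,0]]
[[14,8],[20,0],[24,11],[25,8],[27,2],[35,0]]
[[14,8],[20,0],[24,11],[25,16],[30,2],[35,0]]
[[14,8],[20,0],[24,11],[25,16],[30,2],[35,0]]
[[9,1],[10,0],[14,8],[20,0],[24,11],[25,16],[30,2],[35,0]]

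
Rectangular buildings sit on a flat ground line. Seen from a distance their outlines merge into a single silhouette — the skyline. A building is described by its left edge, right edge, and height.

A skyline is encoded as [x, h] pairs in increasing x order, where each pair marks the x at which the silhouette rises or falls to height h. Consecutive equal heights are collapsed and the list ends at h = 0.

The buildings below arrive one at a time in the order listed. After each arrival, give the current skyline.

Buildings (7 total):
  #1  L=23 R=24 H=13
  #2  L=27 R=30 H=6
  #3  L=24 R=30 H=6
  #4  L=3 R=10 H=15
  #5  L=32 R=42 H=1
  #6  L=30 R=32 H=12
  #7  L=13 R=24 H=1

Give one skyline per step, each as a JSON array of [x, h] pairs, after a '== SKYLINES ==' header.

== SKYLINES ==
[[23,13],[24,0]]
[[23,13],[24,0],[27,6],[30,0]]
[[23,13],[24,6],[30,0]]
[[3,15],[10,0],[23,13],[24,6],[30,0]]
[[3,15],[10,0],[23,13],[24,6],[30,0],[32,1],[42,0]]
[[3,15],[10,0],[23,13],[24,6],[30,12],[32,1],[42,0]]
[[3,15],[10,0],[13,1],[23,13],[24,6],[30,12],[32,1],[42,0]]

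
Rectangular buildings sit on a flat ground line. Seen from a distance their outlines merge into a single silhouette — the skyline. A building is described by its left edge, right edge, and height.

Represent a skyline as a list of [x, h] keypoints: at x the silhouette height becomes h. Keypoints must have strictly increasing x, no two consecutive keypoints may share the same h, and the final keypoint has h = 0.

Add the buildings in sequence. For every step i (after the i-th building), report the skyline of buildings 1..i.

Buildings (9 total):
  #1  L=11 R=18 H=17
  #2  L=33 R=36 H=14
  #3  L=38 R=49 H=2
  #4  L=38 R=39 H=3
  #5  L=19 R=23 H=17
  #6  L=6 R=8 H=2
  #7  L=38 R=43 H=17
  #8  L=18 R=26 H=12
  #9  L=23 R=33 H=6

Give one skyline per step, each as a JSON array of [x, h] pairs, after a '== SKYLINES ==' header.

== SKYLINES ==
[[11,17],[18,0]]
[[11,17],[18,0],[33,14],[36,0]]
[[11,17],[18,0],[33,14],[36,0],[38,2],[49,0]]
[[11,17],[18,0],[33,14],[36,0],[38,3],[39,2],[49,0]]
[[11,17],[18,0],[19,17],[23,0],[33,14],[36,0],[38,3],[39,2],[49,0]]
[[6,2],[8,0],[11,17],[18,0],[19,17],[23,0],[33,14],[36,0],[38,3],[39,2],[49,0]]
[[6,2],[8,0],[11,17],[18,0],[19,17],[23,0],[33,14],[36,0],[38,17],[43,2],[49,0]]
[[6,2],[8,0],[11,17],[18,12],[19,17],[23,12],[26,0],[33,14],[36,0],[38,17],[43,2],[49,0]]
[[6,2],[8,0],[11,17],[18,12],[19,17],[23,12],[26,6],[33,14],[36,0],[38,17],[43,2],[49,0]]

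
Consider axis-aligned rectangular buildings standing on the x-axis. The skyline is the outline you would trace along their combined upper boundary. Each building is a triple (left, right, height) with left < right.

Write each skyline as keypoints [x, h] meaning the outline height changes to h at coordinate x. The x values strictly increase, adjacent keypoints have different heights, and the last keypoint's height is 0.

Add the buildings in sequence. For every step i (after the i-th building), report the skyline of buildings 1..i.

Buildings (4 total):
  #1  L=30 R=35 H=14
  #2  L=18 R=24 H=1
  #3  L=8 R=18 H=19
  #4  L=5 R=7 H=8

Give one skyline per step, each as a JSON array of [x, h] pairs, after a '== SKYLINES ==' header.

== SKYLINES ==
[[30,14],[35,0]]
[[18,1],[24,0],[30,14],[35,0]]
[[8,19],[18,1],[24,0],[30,14],[35,0]]
[[5,8],[7,0],[8,19],[18,1],[24,0],[30,14],[35,0]]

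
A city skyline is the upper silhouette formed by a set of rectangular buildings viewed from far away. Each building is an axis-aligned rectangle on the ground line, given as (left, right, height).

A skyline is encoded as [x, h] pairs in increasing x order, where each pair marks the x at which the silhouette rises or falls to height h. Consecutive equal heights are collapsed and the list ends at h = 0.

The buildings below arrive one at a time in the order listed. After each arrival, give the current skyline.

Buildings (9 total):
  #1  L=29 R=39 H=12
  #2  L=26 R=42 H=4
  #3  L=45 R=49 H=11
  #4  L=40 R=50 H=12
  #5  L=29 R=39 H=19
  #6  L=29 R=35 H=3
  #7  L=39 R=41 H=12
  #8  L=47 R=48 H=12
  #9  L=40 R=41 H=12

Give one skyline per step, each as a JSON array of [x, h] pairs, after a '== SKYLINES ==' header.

== SKYLINES ==
[[29,12],[39,0]]
[[26,4],[29,12],[39,4],[42,0]]
[[26,4],[29,12],[39,4],[42,0],[45,11],[49,0]]
[[26,4],[29,12],[39,4],[40,12],[50,0]]
[[26,4],[29,19],[39,4],[40,12],[50,0]]
[[26,4],[29,19],[39,4],[40,12],[50,0]]
[[26,4],[29,19],[39,12],[50,0]]
[[26,4],[29,19],[39,12],[50,0]]
[[26,4],[29,19],[39,12],[50,0]]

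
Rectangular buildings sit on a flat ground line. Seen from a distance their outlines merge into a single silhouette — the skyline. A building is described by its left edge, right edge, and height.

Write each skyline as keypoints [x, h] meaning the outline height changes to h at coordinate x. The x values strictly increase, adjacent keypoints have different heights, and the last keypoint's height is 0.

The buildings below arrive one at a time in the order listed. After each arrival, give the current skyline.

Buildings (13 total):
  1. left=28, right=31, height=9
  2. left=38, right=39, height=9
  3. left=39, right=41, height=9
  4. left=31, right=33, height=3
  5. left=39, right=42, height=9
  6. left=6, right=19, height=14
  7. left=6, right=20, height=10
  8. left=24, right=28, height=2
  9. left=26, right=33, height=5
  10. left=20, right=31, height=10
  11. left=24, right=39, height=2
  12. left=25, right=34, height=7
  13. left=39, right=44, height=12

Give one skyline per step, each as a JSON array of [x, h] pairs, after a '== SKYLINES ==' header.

== SKYLINES ==
[[28,9],[31,0]]
[[28,9],[31,0],[38,9],[39,0]]
[[28,9],[31,0],[38,9],[41,0]]
[[28,9],[31,3],[33,0],[38,9],[41,0]]
[[28,9],[31,3],[33,0],[38,9],[42,0]]
[[6,14],[19,0],[28,9],[31,3],[33,0],[38,9],[42,0]]
[[6,14],[19,10],[20,0],[28,9],[31,3],[33,0],[38,9],[42,0]]
[[6,14],[19,10],[20,0],[24,2],[28,9],[31,3],[33,0],[38,9],[42,0]]
[[6,14],[19,10],[20,0],[24,2],[26,5],[28,9],[31,5],[33,0],[38,9],[42,0]]
[[6,14],[19,10],[31,5],[33,0],[38,9],[42,0]]
[[6,14],[19,10],[31,5],[33,2],[38,9],[42,0]]
[[6,14],[19,10],[31,7],[34,2],[38,9],[42,0]]
[[6,14],[19,10],[31,7],[34,2],[38,9],[39,12],[44,0]]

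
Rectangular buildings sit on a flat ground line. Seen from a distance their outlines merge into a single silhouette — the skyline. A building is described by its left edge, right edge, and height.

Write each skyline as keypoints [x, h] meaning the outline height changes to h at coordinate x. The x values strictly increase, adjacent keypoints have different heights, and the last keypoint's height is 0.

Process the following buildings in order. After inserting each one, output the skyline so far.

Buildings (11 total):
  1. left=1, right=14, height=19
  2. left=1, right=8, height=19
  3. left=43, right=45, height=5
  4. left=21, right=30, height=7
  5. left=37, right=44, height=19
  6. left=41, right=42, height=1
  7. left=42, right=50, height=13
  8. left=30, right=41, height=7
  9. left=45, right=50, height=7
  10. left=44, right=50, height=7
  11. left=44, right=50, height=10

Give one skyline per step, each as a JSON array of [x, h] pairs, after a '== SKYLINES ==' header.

== SKYLINES ==
[[1,19],[14,0]]
[[1,19],[14,0]]
[[1,19],[14,0],[43,5],[45,0]]
[[1,19],[14,0],[21,7],[30,0],[43,5],[45,0]]
[[1,19],[14,0],[21,7],[30,0],[37,19],[44,5],[45,0]]
[[1,19],[14,0],[21,7],[30,0],[37,19],[44,5],[45,0]]
[[1,19],[14,0],[21,7],[30,0],[37,19],[44,13],[50,0]]
[[1,19],[14,0],[21,7],[37,19],[44,13],[50,0]]
[[1,19],[14,0],[21,7],[37,19],[44,13],[50,0]]
[[1,19],[14,0],[21,7],[37,19],[44,13],[50,0]]
[[1,19],[14,0],[21,7],[37,19],[44,13],[50,0]]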